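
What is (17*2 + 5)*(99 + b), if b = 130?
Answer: 8931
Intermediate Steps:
(17*2 + 5)*(99 + b) = (17*2 + 5)*(99 + 130) = (34 + 5)*229 = 39*229 = 8931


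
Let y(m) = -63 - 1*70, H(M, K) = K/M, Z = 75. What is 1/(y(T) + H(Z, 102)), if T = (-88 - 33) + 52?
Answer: -25/3291 ≈ -0.0075965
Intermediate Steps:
T = -69 (T = -121 + 52 = -69)
y(m) = -133 (y(m) = -63 - 70 = -133)
1/(y(T) + H(Z, 102)) = 1/(-133 + 102/75) = 1/(-133 + 102*(1/75)) = 1/(-133 + 34/25) = 1/(-3291/25) = -25/3291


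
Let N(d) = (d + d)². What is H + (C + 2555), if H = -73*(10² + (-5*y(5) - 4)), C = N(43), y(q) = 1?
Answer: 3308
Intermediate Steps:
N(d) = 4*d² (N(d) = (2*d)² = 4*d²)
C = 7396 (C = 4*43² = 4*1849 = 7396)
H = -6643 (H = -73*(10² + (-5*1 - 4)) = -73*(100 + (-5 - 4)) = -73*(100 - 9) = -73*91 = -6643)
H + (C + 2555) = -6643 + (7396 + 2555) = -6643 + 9951 = 3308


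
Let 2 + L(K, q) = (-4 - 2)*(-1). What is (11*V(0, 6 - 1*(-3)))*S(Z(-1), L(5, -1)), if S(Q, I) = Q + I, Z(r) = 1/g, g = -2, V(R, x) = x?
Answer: 693/2 ≈ 346.50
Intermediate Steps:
L(K, q) = 4 (L(K, q) = -2 + (-4 - 2)*(-1) = -2 - 6*(-1) = -2 + 6 = 4)
Z(r) = -½ (Z(r) = 1/(-2) = -½)
S(Q, I) = I + Q
(11*V(0, 6 - 1*(-3)))*S(Z(-1), L(5, -1)) = (11*(6 - 1*(-3)))*(4 - ½) = (11*(6 + 3))*(7/2) = (11*9)*(7/2) = 99*(7/2) = 693/2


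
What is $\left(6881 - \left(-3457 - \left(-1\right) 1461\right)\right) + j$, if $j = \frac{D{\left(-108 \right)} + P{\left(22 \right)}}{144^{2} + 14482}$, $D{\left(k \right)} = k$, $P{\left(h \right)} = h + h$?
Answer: $\frac{156315061}{17609} \approx 8877.0$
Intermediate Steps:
$P{\left(h \right)} = 2 h$
$j = - \frac{32}{17609}$ ($j = \frac{-108 + 2 \cdot 22}{144^{2} + 14482} = \frac{-108 + 44}{20736 + 14482} = - \frac{64}{35218} = \left(-64\right) \frac{1}{35218} = - \frac{32}{17609} \approx -0.0018173$)
$\left(6881 - \left(-3457 - \left(-1\right) 1461\right)\right) + j = \left(6881 - \left(-3457 - \left(-1\right) 1461\right)\right) - \frac{32}{17609} = \left(6881 - \left(-3457 - -1461\right)\right) - \frac{32}{17609} = \left(6881 - \left(-3457 + 1461\right)\right) - \frac{32}{17609} = \left(6881 - -1996\right) - \frac{32}{17609} = \left(6881 + 1996\right) - \frac{32}{17609} = 8877 - \frac{32}{17609} = \frac{156315061}{17609}$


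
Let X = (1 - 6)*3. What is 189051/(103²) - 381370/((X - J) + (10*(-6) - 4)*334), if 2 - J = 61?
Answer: 4039395131/113155594 ≈ 35.698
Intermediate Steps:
X = -15 (X = -5*3 = -15)
J = -59 (J = 2 - 1*61 = 2 - 61 = -59)
189051/(103²) - 381370/((X - J) + (10*(-6) - 4)*334) = 189051/(103²) - 381370/((-15 - 1*(-59)) + (10*(-6) - 4)*334) = 189051/10609 - 381370/((-15 + 59) + (-60 - 4)*334) = 189051*(1/10609) - 381370/(44 - 64*334) = 189051/10609 - 381370/(44 - 21376) = 189051/10609 - 381370/(-21332) = 189051/10609 - 381370*(-1/21332) = 189051/10609 + 190685/10666 = 4039395131/113155594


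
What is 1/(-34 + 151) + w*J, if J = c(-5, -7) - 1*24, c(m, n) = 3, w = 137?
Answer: -336608/117 ≈ -2877.0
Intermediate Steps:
J = -21 (J = 3 - 1*24 = 3 - 24 = -21)
1/(-34 + 151) + w*J = 1/(-34 + 151) + 137*(-21) = 1/117 - 2877 = -336608/117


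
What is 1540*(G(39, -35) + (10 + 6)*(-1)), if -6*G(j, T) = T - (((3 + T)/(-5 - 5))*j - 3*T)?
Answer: 129976/3 ≈ 43325.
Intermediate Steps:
G(j, T) = -2*T/3 + j*(-3/10 - T/10)/6 (G(j, T) = -(T - (((3 + T)/(-5 - 5))*j - 3*T))/6 = -(T - (((3 + T)/(-10))*j - 3*T))/6 = -(T - (((3 + T)*(-⅒))*j - 3*T))/6 = -(T - ((-3/10 - T/10)*j - 3*T))/6 = -(T - (j*(-3/10 - T/10) - 3*T))/6 = -(T - (-3*T + j*(-3/10 - T/10)))/6 = -(T + (3*T - j*(-3/10 - T/10)))/6 = -(4*T - j*(-3/10 - T/10))/6 = -2*T/3 + j*(-3/10 - T/10)/6)
1540*(G(39, -35) + (10 + 6)*(-1)) = 1540*((-⅔*(-35) - 1/20*39 - 1/60*(-35)*39) + (10 + 6)*(-1)) = 1540*((70/3 - 39/20 + 91/4) + 16*(-1)) = 1540*(662/15 - 16) = 1540*(422/15) = 129976/3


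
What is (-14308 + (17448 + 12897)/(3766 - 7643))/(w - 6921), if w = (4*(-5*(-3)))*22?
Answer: 55502461/21715077 ≈ 2.5559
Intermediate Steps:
w = 1320 (w = (4*15)*22 = 60*22 = 1320)
(-14308 + (17448 + 12897)/(3766 - 7643))/(w - 6921) = (-14308 + (17448 + 12897)/(3766 - 7643))/(1320 - 6921) = (-14308 + 30345/(-3877))/(-5601) = (-14308 + 30345*(-1/3877))*(-1/5601) = (-14308 - 30345/3877)*(-1/5601) = -55502461/3877*(-1/5601) = 55502461/21715077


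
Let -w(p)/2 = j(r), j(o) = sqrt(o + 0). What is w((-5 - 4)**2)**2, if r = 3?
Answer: 12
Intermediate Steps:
j(o) = sqrt(o)
w(p) = -2*sqrt(3)
w((-5 - 4)**2)**2 = (-2*sqrt(3))**2 = 12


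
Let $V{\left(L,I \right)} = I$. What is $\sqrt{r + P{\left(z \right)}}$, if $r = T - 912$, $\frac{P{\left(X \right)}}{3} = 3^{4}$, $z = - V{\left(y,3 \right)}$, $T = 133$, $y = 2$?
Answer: $2 i \sqrt{134} \approx 23.152 i$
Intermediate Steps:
$z = -3$ ($z = \left(-1\right) 3 = -3$)
$P{\left(X \right)} = 243$ ($P{\left(X \right)} = 3 \cdot 3^{4} = 3 \cdot 81 = 243$)
$r = -779$ ($r = 133 - 912 = -779$)
$\sqrt{r + P{\left(z \right)}} = \sqrt{-779 + 243} = \sqrt{-536} = 2 i \sqrt{134}$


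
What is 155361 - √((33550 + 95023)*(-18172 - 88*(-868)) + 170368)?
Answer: 155361 - 2*√1871165461 ≈ 68847.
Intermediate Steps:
155361 - √((33550 + 95023)*(-18172 - 88*(-868)) + 170368) = 155361 - √(128573*(-18172 + 76384) + 170368) = 155361 - √(128573*58212 + 170368) = 155361 - √(7484491476 + 170368) = 155361 - √7484661844 = 155361 - 2*√1871165461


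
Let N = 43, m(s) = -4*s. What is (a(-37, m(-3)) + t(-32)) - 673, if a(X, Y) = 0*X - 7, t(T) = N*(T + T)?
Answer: -3432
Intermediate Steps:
t(T) = 86*T (t(T) = 43*(T + T) = 43*(2*T) = 86*T)
a(X, Y) = -7 (a(X, Y) = 0 - 7 = -7)
(a(-37, m(-3)) + t(-32)) - 673 = (-7 + 86*(-32)) - 673 = (-7 - 2752) - 673 = -2759 - 673 = -3432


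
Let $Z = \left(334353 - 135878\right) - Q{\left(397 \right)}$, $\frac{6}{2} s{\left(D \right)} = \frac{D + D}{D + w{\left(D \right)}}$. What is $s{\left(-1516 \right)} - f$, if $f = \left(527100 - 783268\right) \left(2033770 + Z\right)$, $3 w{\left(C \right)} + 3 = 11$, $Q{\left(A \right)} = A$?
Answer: $\frac{648911323657398}{1135} \approx 5.7173 \cdot 10^{11}$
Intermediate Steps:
$w{\left(C \right)} = \frac{8}{3}$ ($w{\left(C \right)} = -1 + \frac{1}{3} \cdot 11 = -1 + \frac{11}{3} = \frac{8}{3}$)
$s{\left(D \right)} = \frac{2 D}{3 \left(\frac{8}{3} + D\right)}$ ($s{\left(D \right)} = \frac{\left(D + D\right) \frac{1}{D + \frac{8}{3}}}{3} = \frac{2 D \frac{1}{\frac{8}{3} + D}}{3} = \frac{2 D}{3 \left(\frac{8}{3} + D\right)}$)
$Z = 198078$ ($Z = \left(334353 - 135878\right) - 397 = 198475 - 397 = 198078$)
$f = -571728038464$ ($f = \left(527100 - 783268\right) \left(2033770 + 198078\right) = \left(-256168\right) 2231848 = -571728038464$)
$s{\left(-1516 \right)} - f = 2 \left(-1516\right) \frac{1}{8 + 3 \left(-1516\right)} - -571728038464 = 2 \left(-1516\right) \frac{1}{8 - 4548} + 571728038464 = 2 \left(-1516\right) \frac{1}{-4540} + 571728038464 = 2 \left(-1516\right) \left(- \frac{1}{4540}\right) + 571728038464 = \frac{758}{1135} + 571728038464 = \frac{648911323657398}{1135}$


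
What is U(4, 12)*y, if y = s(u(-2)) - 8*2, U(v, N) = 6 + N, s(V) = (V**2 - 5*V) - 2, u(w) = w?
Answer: -72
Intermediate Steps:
s(V) = -2 + V**2 - 5*V
y = -4 (y = (-2 + (-2)**2 - 5*(-2)) - 8*2 = (-2 + 4 + 10) - 16 = 12 - 16 = -4)
U(4, 12)*y = (6 + 12)*(-4) = 18*(-4) = -72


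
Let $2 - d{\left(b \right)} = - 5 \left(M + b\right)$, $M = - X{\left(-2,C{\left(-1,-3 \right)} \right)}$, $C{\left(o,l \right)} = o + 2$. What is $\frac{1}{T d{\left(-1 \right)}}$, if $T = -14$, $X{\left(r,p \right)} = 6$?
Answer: $\frac{1}{462} \approx 0.0021645$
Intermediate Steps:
$C{\left(o,l \right)} = 2 + o$
$M = -6$ ($M = \left(-1\right) 6 = -6$)
$d{\left(b \right)} = -28 + 5 b$ ($d{\left(b \right)} = 2 - - 5 \left(-6 + b\right) = 2 - \left(30 - 5 b\right) = 2 + \left(-30 + 5 b\right) = -28 + 5 b$)
$\frac{1}{T d{\left(-1 \right)}} = \frac{1}{\left(-14\right) \left(-28 + 5 \left(-1\right)\right)} = \frac{1}{\left(-14\right) \left(-28 - 5\right)} = \frac{1}{\left(-14\right) \left(-33\right)} = \frac{1}{462}$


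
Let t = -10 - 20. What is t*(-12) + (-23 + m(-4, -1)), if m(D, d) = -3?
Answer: 334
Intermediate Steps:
t = -30
t*(-12) + (-23 + m(-4, -1)) = -30*(-12) + (-23 - 3) = 360 - 26 = 334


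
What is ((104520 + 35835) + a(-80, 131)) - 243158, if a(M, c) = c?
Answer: -102672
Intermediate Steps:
((104520 + 35835) + a(-80, 131)) - 243158 = ((104520 + 35835) + 131) - 243158 = (140355 + 131) - 243158 = 140486 - 243158 = -102672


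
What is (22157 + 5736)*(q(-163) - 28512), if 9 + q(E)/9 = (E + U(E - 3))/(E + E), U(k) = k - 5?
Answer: -129957838308/163 ≈ -7.9729e+8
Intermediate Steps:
U(k) = -5 + k
q(E) = -81 + 9*(-8 + 2*E)/(2*E) (q(E) = -81 + 9*((E + (-5 + (E - 3)))/(E + E)) = -81 + 9*((E + (-5 + (-3 + E)))/((2*E))) = -81 + 9*((E + (-8 + E))*(1/(2*E))) = -81 + 9*((-8 + 2*E)*(1/(2*E))) = -81 + 9*((-8 + 2*E)/(2*E)) = -81 + 9*(-8 + 2*E)/(2*E))
(22157 + 5736)*(q(-163) - 28512) = (22157 + 5736)*((-72 - 36/(-163)) - 28512) = 27893*((-72 - 36*(-1/163)) - 28512) = 27893*((-72 + 36/163) - 28512) = 27893*(-11700/163 - 28512) = 27893*(-4659156/163) = -129957838308/163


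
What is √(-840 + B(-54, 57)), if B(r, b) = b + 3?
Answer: 2*I*√195 ≈ 27.928*I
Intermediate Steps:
B(r, b) = 3 + b
√(-840 + B(-54, 57)) = √(-840 + (3 + 57)) = √(-840 + 60) = √(-780) = 2*I*√195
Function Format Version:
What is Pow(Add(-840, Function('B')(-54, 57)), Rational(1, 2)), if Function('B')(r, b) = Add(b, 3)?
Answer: Mul(2, I, Pow(195, Rational(1, 2))) ≈ Mul(27.928, I)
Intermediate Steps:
Function('B')(r, b) = Add(3, b)
Pow(Add(-840, Function('B')(-54, 57)), Rational(1, 2)) = Pow(Add(-840, Add(3, 57)), Rational(1, 2)) = Pow(Add(-840, 60), Rational(1, 2)) = Pow(-780, Rational(1, 2)) = Mul(2, I, Pow(195, Rational(1, 2)))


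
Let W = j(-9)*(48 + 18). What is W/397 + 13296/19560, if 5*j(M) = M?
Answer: 123116/323555 ≈ 0.38051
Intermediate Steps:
j(M) = M/5
W = -594/5 (W = ((⅕)*(-9))*(48 + 18) = -9/5*66 = -594/5 ≈ -118.80)
W/397 + 13296/19560 = -594/5/397 + 13296/19560 = -594/5*1/397 + 13296*(1/19560) = -594/1985 + 554/815 = 123116/323555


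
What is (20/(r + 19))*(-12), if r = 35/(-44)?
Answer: -3520/267 ≈ -13.184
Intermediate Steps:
r = -35/44 (r = 35*(-1/44) = -35/44 ≈ -0.79545)
(20/(r + 19))*(-12) = (20/(-35/44 + 19))*(-12) = (20/(801/44))*(-12) = (20*(44/801))*(-12) = (880/801)*(-12) = -3520/267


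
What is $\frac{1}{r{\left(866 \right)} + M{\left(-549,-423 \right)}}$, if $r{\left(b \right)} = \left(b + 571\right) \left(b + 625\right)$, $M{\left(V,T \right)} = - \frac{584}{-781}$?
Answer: $\frac{781}{1673345411} \approx 4.6673 \cdot 10^{-7}$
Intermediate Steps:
$M{\left(V,T \right)} = \frac{584}{781}$ ($M{\left(V,T \right)} = \left(-584\right) \left(- \frac{1}{781}\right) = \frac{584}{781}$)
$r{\left(b \right)} = \left(571 + b\right) \left(625 + b\right)$
$\frac{1}{r{\left(866 \right)} + M{\left(-549,-423 \right)}} = \frac{1}{\left(356875 + 866^{2} + 1196 \cdot 866\right) + \frac{584}{781}} = \frac{1}{\left(356875 + 749956 + 1035736\right) + \frac{584}{781}} = \frac{1}{2142567 + \frac{584}{781}} = \frac{1}{\frac{1673345411}{781}} = \frac{781}{1673345411}$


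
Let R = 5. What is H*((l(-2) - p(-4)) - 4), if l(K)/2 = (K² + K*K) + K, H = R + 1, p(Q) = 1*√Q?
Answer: 48 - 12*I ≈ 48.0 - 12.0*I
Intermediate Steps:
p(Q) = √Q
H = 6 (H = 5 + 1 = 6)
l(K) = 2*K + 4*K² (l(K) = 2*((K² + K*K) + K) = 2*((K² + K²) + K) = 2*(2*K² + K) = 2*(K + 2*K²) = 2*K + 4*K²)
H*((l(-2) - p(-4)) - 4) = 6*((2*(-2)*(1 + 2*(-2)) - √(-4)) - 4) = 6*((2*(-2)*(1 - 4) - 2*I) - 4) = 6*((2*(-2)*(-3) - 2*I) - 4) = 6*((12 - 2*I) - 4) = 6*(8 - 2*I) = 48 - 12*I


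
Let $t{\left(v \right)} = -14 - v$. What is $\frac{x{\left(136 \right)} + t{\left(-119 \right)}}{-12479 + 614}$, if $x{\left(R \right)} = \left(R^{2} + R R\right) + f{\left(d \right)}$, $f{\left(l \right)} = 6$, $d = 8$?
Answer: $- \frac{37103}{11865} \approx -3.1271$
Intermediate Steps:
$x{\left(R \right)} = 6 + 2 R^{2}$ ($x{\left(R \right)} = \left(R^{2} + R R\right) + 6 = \left(R^{2} + R^{2}\right) + 6 = 2 R^{2} + 6 = 6 + 2 R^{2}$)
$\frac{x{\left(136 \right)} + t{\left(-119 \right)}}{-12479 + 614} = \frac{\left(6 + 2 \cdot 136^{2}\right) - -105}{-12479 + 614} = \frac{\left(6 + 2 \cdot 18496\right) + \left(-14 + 119\right)}{-11865} = \left(\left(6 + 36992\right) + 105\right) \left(- \frac{1}{11865}\right) = \left(36998 + 105\right) \left(- \frac{1}{11865}\right) = 37103 \left(- \frac{1}{11865}\right) = - \frac{37103}{11865}$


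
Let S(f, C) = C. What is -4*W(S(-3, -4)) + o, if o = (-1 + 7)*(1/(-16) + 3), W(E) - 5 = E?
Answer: 109/8 ≈ 13.625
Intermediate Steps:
W(E) = 5 + E
o = 141/8 (o = 6*(-1/16 + 3) = 6*(47/16) = 141/8 ≈ 17.625)
-4*W(S(-3, -4)) + o = -4*(5 - 4) + 141/8 = -4*1 + 141/8 = -4 + 141/8 = 109/8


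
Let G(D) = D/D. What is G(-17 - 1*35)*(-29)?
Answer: -29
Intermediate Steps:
G(D) = 1
G(-17 - 1*35)*(-29) = 1*(-29) = -29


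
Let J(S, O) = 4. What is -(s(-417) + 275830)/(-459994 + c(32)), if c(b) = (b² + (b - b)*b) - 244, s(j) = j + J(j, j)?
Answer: 275417/459214 ≈ 0.59976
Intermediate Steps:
s(j) = 4 + j (s(j) = j + 4 = 4 + j)
c(b) = -244 + b² (c(b) = (b² + 0*b) - 244 = (b² + 0) - 244 = b² - 244 = -244 + b²)
-(s(-417) + 275830)/(-459994 + c(32)) = -((4 - 417) + 275830)/(-459994 + (-244 + 32²)) = -(-413 + 275830)/(-459994 + (-244 + 1024)) = -275417/(-459994 + 780) = -275417/(-459214) = -275417*(-1)/459214 = -1*(-275417/459214) = 275417/459214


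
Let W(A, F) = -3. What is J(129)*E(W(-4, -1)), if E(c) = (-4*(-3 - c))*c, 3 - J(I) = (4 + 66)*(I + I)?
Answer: 0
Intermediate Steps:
J(I) = 3 - 140*I (J(I) = 3 - (4 + 66)*(I + I) = 3 - 70*2*I = 3 - 140*I)
E(c) = c*(12 + 4*c) (E(c) = (12 + 4*c)*c = c*(12 + 4*c))
J(129)*E(W(-4, -1)) = (3 - 140*129)*(4*(-3)*(3 - 3)) = (3 - 18060)*(4*(-3)*0) = -18057*0 = 0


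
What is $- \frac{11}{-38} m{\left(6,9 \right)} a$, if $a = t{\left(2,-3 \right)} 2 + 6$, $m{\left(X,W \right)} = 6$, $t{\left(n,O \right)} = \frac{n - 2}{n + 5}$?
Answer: $\frac{198}{19} \approx 10.421$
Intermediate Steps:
$t{\left(n,O \right)} = \frac{-2 + n}{5 + n}$
$a = 6$ ($a = \frac{-2 + 2}{5 + 2} \cdot 2 + 6 = \frac{1}{7} \cdot 0 \cdot 2 + 6 = 0 \cdot 2 + 6 = 0 + 6 = 6$)
$- \frac{11}{-38} m{\left(6,9 \right)} a = - \frac{11}{-38} \cdot 6 \cdot 6 = \left(-11\right) \left(- \frac{1}{38}\right) 6 \cdot 6 = \frac{11}{38} \cdot 6 \cdot 6 = \frac{33}{19} \cdot 6 = \frac{198}{19}$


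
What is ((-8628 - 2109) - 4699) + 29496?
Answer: 14060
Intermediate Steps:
((-8628 - 2109) - 4699) + 29496 = (-10737 - 4699) + 29496 = -15436 + 29496 = 14060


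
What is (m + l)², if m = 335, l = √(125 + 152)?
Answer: (335 + √277)² ≈ 1.2365e+5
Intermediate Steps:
l = √277 ≈ 16.643
(m + l)² = (335 + √277)²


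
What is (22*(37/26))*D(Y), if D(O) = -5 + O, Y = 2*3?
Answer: 407/13 ≈ 31.308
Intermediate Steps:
Y = 6
(22*(37/26))*D(Y) = (22*(37/26))*(-5 + 6) = (22*(37*(1/26)))*1 = (22*(37/26))*1 = (407/13)*1 = 407/13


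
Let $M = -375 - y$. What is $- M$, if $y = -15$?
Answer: $360$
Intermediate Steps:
$M = -360$ ($M = -375 - -15 = -375 + 15 = -360$)
$- M = \left(-1\right) \left(-360\right) = 360$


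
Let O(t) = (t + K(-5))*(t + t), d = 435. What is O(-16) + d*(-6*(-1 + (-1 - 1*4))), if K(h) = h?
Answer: 16332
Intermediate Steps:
O(t) = 2*t*(-5 + t) (O(t) = (t - 5)*(t + t) = (-5 + t)*(2*t) = 2*t*(-5 + t))
O(-16) + d*(-6*(-1 + (-1 - 1*4))) = 2*(-16)*(-5 - 16) + 435*(-6*(-1 + (-1 - 1*4))) = 2*(-16)*(-21) + 435*(-6*(-1 + (-1 - 4))) = 672 + 435*(-6*(-1 - 5)) = 672 + 435*(-6*(-6)) = 672 + 435*36 = 672 + 15660 = 16332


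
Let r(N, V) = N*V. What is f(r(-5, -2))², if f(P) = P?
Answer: 100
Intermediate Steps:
f(r(-5, -2))² = (-5*(-2))² = 10² = 100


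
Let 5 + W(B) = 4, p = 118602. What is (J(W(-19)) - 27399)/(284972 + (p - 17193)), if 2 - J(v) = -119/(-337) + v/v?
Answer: -9233245/130210397 ≈ -0.070910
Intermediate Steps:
W(B) = -1 (W(B) = -5 + 4 = -1)
J(v) = 218/337 (J(v) = 2 - (-119/(-337) + v/v) = 2 - (-119*(-1/337) + 1) = 2 - (119/337 + 1) = 2 - 1*456/337 = 2 - 456/337 = 218/337)
(J(W(-19)) - 27399)/(284972 + (p - 17193)) = (218/337 - 27399)/(284972 + (118602 - 17193)) = -9233245/(337*(284972 + 101409)) = -9233245/337/386381 = -9233245/337*1/386381 = -9233245/130210397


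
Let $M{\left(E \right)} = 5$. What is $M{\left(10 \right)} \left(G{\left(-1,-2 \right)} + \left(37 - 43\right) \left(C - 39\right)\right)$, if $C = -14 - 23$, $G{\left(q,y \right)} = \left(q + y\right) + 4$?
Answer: $2285$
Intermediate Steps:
$G{\left(q,y \right)} = 4 + q + y$
$C = -37$ ($C = -14 - 23 = -37$)
$M{\left(10 \right)} \left(G{\left(-1,-2 \right)} + \left(37 - 43\right) \left(C - 39\right)\right) = 5 \left(\left(4 - 1 - 2\right) + \left(37 - 43\right) \left(-37 - 39\right)\right) = 5 \left(1 - -456\right) = 5 \left(1 + 456\right) = 5 \cdot 457 = 2285$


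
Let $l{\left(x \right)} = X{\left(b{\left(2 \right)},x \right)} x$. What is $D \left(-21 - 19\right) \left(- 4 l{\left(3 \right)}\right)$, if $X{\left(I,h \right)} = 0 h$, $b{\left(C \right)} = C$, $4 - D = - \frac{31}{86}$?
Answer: $0$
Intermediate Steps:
$D = \frac{375}{86}$ ($D = 4 - - \frac{31}{86} = 4 + \frac{31}{86} = \frac{375}{86} \approx 4.3605$)
$X{\left(I,h \right)} = 0$
$l{\left(x \right)} = 0$ ($l{\left(x \right)} = 0 x = 0$)
$D \left(-21 - 19\right) \left(- 4 l{\left(3 \right)}\right) = \frac{375 \left(-21 - 19\right)}{86} \left(\left(-4\right) 0\right) = \frac{375}{86} \left(-40\right) 0 = \left(- \frac{7500}{43}\right) 0 = 0$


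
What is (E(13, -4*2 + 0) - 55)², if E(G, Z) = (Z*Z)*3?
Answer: 18769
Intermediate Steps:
E(G, Z) = 3*Z² (E(G, Z) = Z²*3 = 3*Z²)
(E(13, -4*2 + 0) - 55)² = (3*(-4*2 + 0)² - 55)² = (3*(-8 + 0)² - 55)² = (3*(-8)² - 55)² = (3*64 - 55)² = (192 - 55)² = 137² = 18769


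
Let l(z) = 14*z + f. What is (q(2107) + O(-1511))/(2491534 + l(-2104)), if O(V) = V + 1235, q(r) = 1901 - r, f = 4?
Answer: -241/1231041 ≈ -0.00019577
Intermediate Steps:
l(z) = 4 + 14*z (l(z) = 14*z + 4 = 4 + 14*z)
O(V) = 1235 + V
(q(2107) + O(-1511))/(2491534 + l(-2104)) = ((1901 - 1*2107) + (1235 - 1511))/(2491534 + (4 + 14*(-2104))) = ((1901 - 2107) - 276)/(2491534 + (4 - 29456)) = (-206 - 276)/(2491534 - 29452) = -482/2462082 = -482*1/2462082 = -241/1231041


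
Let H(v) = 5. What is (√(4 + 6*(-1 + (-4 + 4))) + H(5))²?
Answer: (5 + I*√2)² ≈ 23.0 + 14.142*I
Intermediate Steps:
(√(4 + 6*(-1 + (-4 + 4))) + H(5))² = (√(4 + 6*(-1 + (-4 + 4))) + 5)² = (√(4 + 6*(-1 + 0)) + 5)² = (√(4 + 6*(-1)) + 5)² = (√(4 - 6) + 5)² = (√(-2) + 5)² = (I*√2 + 5)² = (5 + I*√2)²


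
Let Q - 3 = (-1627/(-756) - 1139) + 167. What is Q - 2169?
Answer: -2370701/756 ≈ -3135.8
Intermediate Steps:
Q = -730937/756 (Q = 3 + ((-1627/(-756) - 1139) + 167) = 3 + ((-1627*(-1/756) - 1139) + 167) = 3 + ((1627/756 - 1139) + 167) = 3 + (-859457/756 + 167) = 3 - 733205/756 = -730937/756 ≈ -966.85)
Q - 2169 = -730937/756 - 2169 = -2370701/756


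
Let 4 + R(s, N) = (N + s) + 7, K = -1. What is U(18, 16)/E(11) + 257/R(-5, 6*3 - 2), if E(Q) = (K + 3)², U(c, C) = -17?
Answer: 395/28 ≈ 14.107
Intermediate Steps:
E(Q) = 4 (E(Q) = (-1 + 3)² = 2² = 4)
R(s, N) = 3 + N + s (R(s, N) = -4 + ((N + s) + 7) = -4 + (7 + N + s) = 3 + N + s)
U(18, 16)/E(11) + 257/R(-5, 6*3 - 2) = -17/4 + 257/(3 + (6*3 - 2) - 5) = -17*¼ + 257/(3 + (18 - 2) - 5) = -17/4 + 257/(3 + 16 - 5) = -17/4 + 257/14 = 395/28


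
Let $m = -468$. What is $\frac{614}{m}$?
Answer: $- \frac{307}{234} \approx -1.312$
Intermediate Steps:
$\frac{614}{m} = \frac{614}{-468} = 614 \left(- \frac{1}{468}\right) = - \frac{307}{234}$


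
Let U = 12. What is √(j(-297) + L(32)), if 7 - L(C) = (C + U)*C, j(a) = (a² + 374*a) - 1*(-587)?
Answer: I*√23683 ≈ 153.89*I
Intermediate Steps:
j(a) = 587 + a² + 374*a (j(a) = (a² + 374*a) + 587 = 587 + a² + 374*a)
L(C) = 7 - C*(12 + C) (L(C) = 7 - (C + 12)*C = 7 - (12 + C)*C = 7 - C*(12 + C))
√(j(-297) + L(32)) = √((587 + (-297)² + 374*(-297)) + (7 - 1*32² - 12*32)) = √((587 + 88209 - 111078) + (7 - 1*1024 - 384)) = √(-22282 + (7 - 1024 - 384)) = √(-22282 - 1401) = √(-23683) = I*√23683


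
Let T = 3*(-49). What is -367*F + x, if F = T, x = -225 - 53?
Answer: 53671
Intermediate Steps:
x = -278
T = -147
F = -147
-367*F + x = -367*(-147) - 278 = 53949 - 278 = 53671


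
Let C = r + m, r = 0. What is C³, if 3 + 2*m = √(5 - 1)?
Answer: -⅛ ≈ -0.12500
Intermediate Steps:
m = -½ (m = -3/2 + √(5 - 1)/2 = -3/2 + √4/2 = -3/2 + (½)*2 = -3/2 + 1 = -½ ≈ -0.50000)
C = -½ (C = 0 - ½ = -½ ≈ -0.50000)
C³ = (-½)³ = -⅛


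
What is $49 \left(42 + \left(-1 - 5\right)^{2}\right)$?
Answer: $3822$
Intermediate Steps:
$49 \left(42 + \left(-1 - 5\right)^{2}\right) = 49 \left(42 + \left(-6\right)^{2}\right) = 49 \left(42 + 36\right) = 49 \cdot 78 = 3822$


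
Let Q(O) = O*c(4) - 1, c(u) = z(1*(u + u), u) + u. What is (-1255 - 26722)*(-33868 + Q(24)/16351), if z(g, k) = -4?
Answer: 15492981891613/16351 ≈ 9.4752e+8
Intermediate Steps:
c(u) = -4 + u
Q(O) = -1 (Q(O) = O*(-4 + 4) - 1 = O*0 - 1 = 0 - 1 = -1)
(-1255 - 26722)*(-33868 + Q(24)/16351) = (-1255 - 26722)*(-33868 - 1/16351) = -27977*(-33868 - 1*1/16351) = -27977*(-33868 - 1/16351) = -27977*(-553775669/16351) = 15492981891613/16351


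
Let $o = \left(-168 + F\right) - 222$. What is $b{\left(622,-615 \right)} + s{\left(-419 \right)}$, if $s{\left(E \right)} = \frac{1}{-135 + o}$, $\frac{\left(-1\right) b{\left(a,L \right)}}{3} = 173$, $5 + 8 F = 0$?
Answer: $- \frac{2182403}{4205} \approx -519.0$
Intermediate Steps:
$F = - \frac{5}{8}$ ($F = - \frac{5}{8} + \frac{1}{8} \cdot 0 = - \frac{5}{8} + 0 = - \frac{5}{8} \approx -0.625$)
$o = - \frac{3125}{8}$ ($o = \left(-168 - \frac{5}{8}\right) - 222 = - \frac{1349}{8} - 222 = - \frac{3125}{8} \approx -390.63$)
$b{\left(a,L \right)} = -519$ ($b{\left(a,L \right)} = \left(-3\right) 173 = -519$)
$s{\left(E \right)} = - \frac{8}{4205}$ ($s{\left(E \right)} = \frac{1}{-135 - \frac{3125}{8}} = \frac{1}{- \frac{4205}{8}} = - \frac{8}{4205}$)
$b{\left(622,-615 \right)} + s{\left(-419 \right)} = -519 - \frac{8}{4205} = - \frac{2182403}{4205}$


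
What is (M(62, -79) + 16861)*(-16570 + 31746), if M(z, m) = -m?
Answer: 257081440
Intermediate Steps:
(M(62, -79) + 16861)*(-16570 + 31746) = (-1*(-79) + 16861)*(-16570 + 31746) = (79 + 16861)*15176 = 16940*15176 = 257081440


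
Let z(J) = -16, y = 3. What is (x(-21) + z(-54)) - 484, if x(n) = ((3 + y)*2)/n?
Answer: -3504/7 ≈ -500.57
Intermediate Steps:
x(n) = 12/n (x(n) = ((3 + 3)*2)/n = (6*2)/n = 12/n)
(x(-21) + z(-54)) - 484 = (12/(-21) - 16) - 484 = (12*(-1/21) - 16) - 484 = (-4/7 - 16) - 484 = -116/7 - 484 = -3504/7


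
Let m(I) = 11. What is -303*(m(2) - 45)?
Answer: 10302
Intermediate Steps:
-303*(m(2) - 45) = -303*(11 - 45) = -303*(-34) = 10302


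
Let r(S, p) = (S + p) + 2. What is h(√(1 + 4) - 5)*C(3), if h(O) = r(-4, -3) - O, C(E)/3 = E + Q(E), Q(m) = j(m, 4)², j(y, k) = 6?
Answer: -117*√5 ≈ -261.62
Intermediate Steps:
Q(m) = 36 (Q(m) = 6² = 36)
r(S, p) = 2 + S + p
C(E) = 108 + 3*E (C(E) = 3*(E + 36) = 3*(36 + E) = 108 + 3*E)
h(O) = -5 - O (h(O) = (2 - 4 - 3) - O = -5 - O)
h(√(1 + 4) - 5)*C(3) = (-5 - (√(1 + 4) - 5))*(108 + 3*3) = (-5 - (√5 - 5))*(108 + 9) = (-5 - (-5 + √5))*117 = (-5 + (5 - √5))*117 = -√5*117 = -117*√5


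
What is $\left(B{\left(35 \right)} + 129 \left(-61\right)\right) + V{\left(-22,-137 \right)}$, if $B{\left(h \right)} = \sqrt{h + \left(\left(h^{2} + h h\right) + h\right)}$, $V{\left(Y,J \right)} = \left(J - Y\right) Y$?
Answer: $-5339 + 6 \sqrt{70} \approx -5288.8$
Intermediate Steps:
$V{\left(Y,J \right)} = Y \left(J - Y\right)$
$B{\left(h \right)} = \sqrt{2 h + 2 h^{2}}$ ($B{\left(h \right)} = \sqrt{h + \left(\left(h^{2} + h^{2}\right) + h\right)} = \sqrt{h + \left(2 h^{2} + h\right)} = \sqrt{h + \left(h + 2 h^{2}\right)} = \sqrt{2 h + 2 h^{2}}$)
$\left(B{\left(35 \right)} + 129 \left(-61\right)\right) + V{\left(-22,-137 \right)} = \left(\sqrt{2} \sqrt{35 \left(1 + 35\right)} + 129 \left(-61\right)\right) - 22 \left(-137 - -22\right) = \left(\sqrt{2} \sqrt{35 \cdot 36} - 7869\right) - 22 \left(-137 + 22\right) = \left(\sqrt{2} \sqrt{1260} - 7869\right) - -2530 = \left(\sqrt{2} \cdot 6 \sqrt{35} - 7869\right) + 2530 = \left(6 \sqrt{70} - 7869\right) + 2530 = \left(-7869 + 6 \sqrt{70}\right) + 2530 = -5339 + 6 \sqrt{70}$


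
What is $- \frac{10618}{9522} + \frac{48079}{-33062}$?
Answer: $- \frac{404430277}{157408182} \approx -2.5693$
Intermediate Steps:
$- \frac{10618}{9522} + \frac{48079}{-33062} = \left(-10618\right) \frac{1}{9522} + 48079 \left(- \frac{1}{33062}\right) = - \frac{5309}{4761} - \frac{48079}{33062} = - \frac{404430277}{157408182}$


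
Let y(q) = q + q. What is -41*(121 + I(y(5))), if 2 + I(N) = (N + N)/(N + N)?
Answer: -4920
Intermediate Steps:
y(q) = 2*q
I(N) = -1 (I(N) = -2 + (N + N)/(N + N) = -2 + (2*N)/((2*N)) = -2 + (2*N)*(1/(2*N)) = -2 + 1 = -1)
-41*(121 + I(y(5))) = -41*(121 - 1) = -41*120 = -4920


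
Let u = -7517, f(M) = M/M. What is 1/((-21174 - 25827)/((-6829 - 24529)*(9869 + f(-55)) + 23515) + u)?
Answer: -309479945/2326360699564 ≈ -0.00013303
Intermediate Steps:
f(M) = 1
1/((-21174 - 25827)/((-6829 - 24529)*(9869 + f(-55)) + 23515) + u) = 1/((-21174 - 25827)/((-6829 - 24529)*(9869 + 1) + 23515) - 7517) = 1/(-47001/(-31358*9870 + 23515) - 7517) = 1/(-47001/(-309503460 + 23515) - 7517) = 1/(-47001/(-309479945) - 7517) = 1/(-47001*(-1/309479945) - 7517) = 1/(47001/309479945 - 7517) = 1/(-2326360699564/309479945) = -309479945/2326360699564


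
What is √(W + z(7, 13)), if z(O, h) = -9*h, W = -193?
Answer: I*√310 ≈ 17.607*I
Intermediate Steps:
√(W + z(7, 13)) = √(-193 - 9*13) = √(-193 - 117) = √(-310) = I*√310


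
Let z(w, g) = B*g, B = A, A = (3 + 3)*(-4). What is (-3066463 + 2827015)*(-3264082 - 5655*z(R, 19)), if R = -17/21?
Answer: 164118138096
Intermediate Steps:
R = -17/21 (R = -17*1/21 = -17/21 ≈ -0.80952)
A = -24 (A = 6*(-4) = -24)
B = -24
z(w, g) = -24*g
(-3066463 + 2827015)*(-3264082 - 5655*z(R, 19)) = (-3066463 + 2827015)*(-3264082 - (-135720)*19) = -239448*(-3264082 - 5655*(-456)) = -239448*(-3264082 + 2578680) = -239448*(-685402) = 164118138096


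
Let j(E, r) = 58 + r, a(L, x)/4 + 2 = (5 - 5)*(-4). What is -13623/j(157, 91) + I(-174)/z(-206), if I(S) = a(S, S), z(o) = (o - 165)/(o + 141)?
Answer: -5131613/55279 ≈ -92.831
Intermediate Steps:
a(L, x) = -8 (a(L, x) = -8 + 4*((5 - 5)*(-4)) = -8 + 4*(0*(-4)) = -8 + 4*0 = -8 + 0 = -8)
z(o) = (-165 + o)/(141 + o)
I(S) = -8
-13623/j(157, 91) + I(-174)/z(-206) = -13623/(58 + 91) - 8*(141 - 206)/(-165 - 206) = -13623/149 - 8/(-371/(-65)) = -13623*1/149 - 8/((-1/65*(-371))) = -13623/149 - 8/371/65 = -13623/149 - 8*65/371 = -13623/149 - 520/371 = -5131613/55279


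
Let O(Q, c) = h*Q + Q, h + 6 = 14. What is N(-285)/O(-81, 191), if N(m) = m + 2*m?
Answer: 95/81 ≈ 1.1728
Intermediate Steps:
h = 8 (h = -6 + 14 = 8)
O(Q, c) = 9*Q (O(Q, c) = 8*Q + Q = 9*Q)
N(m) = 3*m
N(-285)/O(-81, 191) = (3*(-285))/((9*(-81))) = -855/(-729) = -855*(-1/729) = 95/81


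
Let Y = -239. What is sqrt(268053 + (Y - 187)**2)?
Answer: sqrt(449529) ≈ 670.47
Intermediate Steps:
sqrt(268053 + (Y - 187)**2) = sqrt(268053 + (-239 - 187)**2) = sqrt(268053 + (-426)**2) = sqrt(268053 + 181476) = sqrt(449529)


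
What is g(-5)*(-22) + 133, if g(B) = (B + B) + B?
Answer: 463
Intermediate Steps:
g(B) = 3*B (g(B) = 2*B + B = 3*B)
g(-5)*(-22) + 133 = (3*(-5))*(-22) + 133 = -15*(-22) + 133 = 330 + 133 = 463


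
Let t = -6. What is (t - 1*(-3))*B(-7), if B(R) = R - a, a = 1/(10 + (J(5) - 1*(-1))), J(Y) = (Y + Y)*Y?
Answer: 1284/61 ≈ 21.049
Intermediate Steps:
J(Y) = 2*Y² (J(Y) = (2*Y)*Y = 2*Y²)
a = 1/61 (a = 1/(10 + (2*5² - 1*(-1))) = 1/(10 + (2*25 + 1)) = 1/(10 + (50 + 1)) = 1/(10 + 51) = 1/61 ≈ 0.016393)
B(R) = -1/61 + R (B(R) = R - 1*1/61 = R - 1/61 = -1/61 + R)
(t - 1*(-3))*B(-7) = (-6 - 1*(-3))*(-1/61 - 7) = (-6 + 3)*(-428/61) = -3*(-428/61) = 1284/61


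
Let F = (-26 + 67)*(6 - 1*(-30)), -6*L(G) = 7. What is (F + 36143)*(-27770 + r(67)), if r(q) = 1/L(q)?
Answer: -7312983124/7 ≈ -1.0447e+9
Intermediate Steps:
L(G) = -7/6 (L(G) = -⅙*7 = -7/6)
r(q) = -6/7 (r(q) = 1/(-7/6) = -6/7)
F = 1476 (F = 41*(6 + 30) = 41*36 = 1476)
(F + 36143)*(-27770 + r(67)) = (1476 + 36143)*(-27770 - 6/7) = 37619*(-194396/7) = -7312983124/7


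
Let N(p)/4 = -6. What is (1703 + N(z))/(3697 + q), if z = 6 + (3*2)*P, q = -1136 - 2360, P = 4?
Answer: 1679/201 ≈ 8.3532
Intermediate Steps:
q = -3496
z = 30 (z = 6 + (3*2)*4 = 6 + 6*4 = 6 + 24 = 30)
N(p) = -24 (N(p) = 4*(-6) = -24)
(1703 + N(z))/(3697 + q) = (1703 - 24)/(3697 - 3496) = 1679/201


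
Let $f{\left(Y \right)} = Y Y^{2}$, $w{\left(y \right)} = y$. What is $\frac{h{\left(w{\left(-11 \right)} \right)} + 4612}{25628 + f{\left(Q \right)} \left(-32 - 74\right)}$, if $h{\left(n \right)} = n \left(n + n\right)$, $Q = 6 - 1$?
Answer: $\frac{809}{2063} \approx 0.39215$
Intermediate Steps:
$Q = 5$
$f{\left(Y \right)} = Y^{3}$
$h{\left(n \right)} = 2 n^{2}$ ($h{\left(n \right)} = n 2 n = 2 n^{2}$)
$\frac{h{\left(w{\left(-11 \right)} \right)} + 4612}{25628 + f{\left(Q \right)} \left(-32 - 74\right)} = \frac{2 \left(-11\right)^{2} + 4612}{25628 + 5^{3} \left(-32 - 74\right)} = \frac{2 \cdot 121 + 4612}{25628 + 125 \left(-106\right)} = \frac{242 + 4612}{25628 - 13250} = \frac{4854}{12378} = 4854 \cdot \frac{1}{12378} = \frac{809}{2063}$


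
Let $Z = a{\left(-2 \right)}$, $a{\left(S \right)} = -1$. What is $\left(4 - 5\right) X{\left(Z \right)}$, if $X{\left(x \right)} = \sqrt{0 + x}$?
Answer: $- i \approx - 1.0 i$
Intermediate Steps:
$Z = -1$
$X{\left(x \right)} = \sqrt{x}$
$\left(4 - 5\right) X{\left(Z \right)} = \left(4 - 5\right) \sqrt{-1} = - i$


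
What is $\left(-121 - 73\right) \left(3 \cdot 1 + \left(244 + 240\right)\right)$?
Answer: $-94478$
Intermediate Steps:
$\left(-121 - 73\right) \left(3 \cdot 1 + \left(244 + 240\right)\right) = - 194 \left(3 + 484\right) = \left(-194\right) 487 = -94478$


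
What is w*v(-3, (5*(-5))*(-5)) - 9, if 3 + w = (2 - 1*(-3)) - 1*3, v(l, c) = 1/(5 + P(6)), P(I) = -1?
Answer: -37/4 ≈ -9.2500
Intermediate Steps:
v(l, c) = ¼ (v(l, c) = 1/(5 - 1) = 1/4 = ¼)
w = -1 (w = -3 + ((2 - 1*(-3)) - 1*3) = -3 + ((2 + 3) - 3) = -3 + (5 - 3) = -3 + 2 = -1)
w*v(-3, (5*(-5))*(-5)) - 9 = -1*¼ - 9 = -¼ - 9 = -37/4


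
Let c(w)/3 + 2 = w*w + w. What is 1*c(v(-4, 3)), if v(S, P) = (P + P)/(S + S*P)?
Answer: -429/64 ≈ -6.7031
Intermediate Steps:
v(S, P) = 2*P/(S + P*S) (v(S, P) = (2*P)/(S + P*S) = 2*P/(S + P*S))
c(w) = -6 + 3*w + 3*w**2 (c(w) = -6 + 3*(w*w + w) = -6 + 3*(w**2 + w) = -6 + 3*(w + w**2) = -6 + (3*w + 3*w**2) = -6 + 3*w + 3*w**2)
1*c(v(-4, 3)) = 1*(-6 + 3*(2*3/(-4*(1 + 3))) + 3*(2*3/(-4*(1 + 3)))**2) = 1*(-6 + 3*(2*3*(-1/4)/4) + 3*(2*3*(-1/4)/4)**2) = 1*(-6 + 3*(2*3*(-1/4)*(1/4)) + 3*(2*3*(-1/4)*(1/4))**2) = 1*(-6 + 3*(-3/8) + 3*(-3/8)**2) = 1*(-6 - 9/8 + 3*(9/64)) = 1*(-6 - 9/8 + 27/64) = 1*(-429/64) = -429/64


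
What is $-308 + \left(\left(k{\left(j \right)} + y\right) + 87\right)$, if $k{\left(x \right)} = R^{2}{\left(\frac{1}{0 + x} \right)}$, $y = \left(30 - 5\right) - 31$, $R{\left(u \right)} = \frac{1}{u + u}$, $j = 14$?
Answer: $-178$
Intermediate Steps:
$R{\left(u \right)} = \frac{1}{2 u}$
$y = -6$ ($y = 25 - 31 = -6$)
$k{\left(x \right)} = \frac{x^{2}}{4}$ ($k{\left(x \right)} = \left(\frac{1}{2 \frac{1}{0 + x}}\right)^{2} = \left(\frac{1}{2 \frac{1}{x}}\right)^{2} = \left(\frac{x}{2}\right)^{2} = \frac{x^{2}}{4}$)
$-308 + \left(\left(k{\left(j \right)} + y\right) + 87\right) = -308 + \left(\left(\frac{14^{2}}{4} - 6\right) + 87\right) = -308 + \left(\left(\frac{1}{4} \cdot 196 - 6\right) + 87\right) = -308 + \left(\left(49 - 6\right) + 87\right) = -308 + \left(43 + 87\right) = -308 + 130 = -178$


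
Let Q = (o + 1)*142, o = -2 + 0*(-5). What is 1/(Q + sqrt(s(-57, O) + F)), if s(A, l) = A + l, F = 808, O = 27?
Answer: -71/9693 - sqrt(778)/19386 ≈ -0.0087637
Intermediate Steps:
o = -2 (o = -2 + 0 = -2)
Q = -142 (Q = (-2 + 1)*142 = -1*142 = -142)
1/(Q + sqrt(s(-57, O) + F)) = 1/(-142 + sqrt((-57 + 27) + 808)) = 1/(-142 + sqrt(-30 + 808)) = 1/(-142 + sqrt(778))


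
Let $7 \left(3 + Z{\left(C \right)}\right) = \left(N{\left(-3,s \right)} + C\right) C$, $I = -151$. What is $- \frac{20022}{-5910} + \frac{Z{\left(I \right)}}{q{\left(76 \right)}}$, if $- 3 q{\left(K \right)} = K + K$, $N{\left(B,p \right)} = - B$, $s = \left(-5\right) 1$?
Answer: $- \frac{62425717}{1048040} \approx -59.564$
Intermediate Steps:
$s = -5$
$Z{\left(C \right)} = -3 + \frac{C \left(3 + C\right)}{7}$ ($Z{\left(C \right)} = -3 + \frac{\left(\left(-1\right) \left(-3\right) + C\right) C}{7} = -3 + \frac{\left(3 + C\right) C}{7} = -3 + \frac{C \left(3 + C\right)}{7}$)
$q{\left(K \right)} = - \frac{2 K}{3}$ ($q{\left(K \right)} = - \frac{K + K}{3} = - \frac{2 K}{3}$)
$- \frac{20022}{-5910} + \frac{Z{\left(I \right)}}{q{\left(76 \right)}} = - \frac{20022}{-5910} + \frac{-3 + \frac{\left(-151\right)^{2}}{7} + \frac{3}{7} \left(-151\right)}{\left(- \frac{2}{3}\right) 76} = \left(-20022\right) \left(- \frac{1}{5910}\right) + \frac{-3 + \frac{1}{7} \cdot 22801 - \frac{453}{7}}{- \frac{152}{3}} = \frac{3337}{985} + \left(-3 + \frac{22801}{7} - \frac{453}{7}\right) \left(- \frac{3}{152}\right) = \frac{3337}{985} + \frac{22327}{7} \left(- \frac{3}{152}\right) = \frac{3337}{985} - \frac{66981}{1064} = - \frac{62425717}{1048040}$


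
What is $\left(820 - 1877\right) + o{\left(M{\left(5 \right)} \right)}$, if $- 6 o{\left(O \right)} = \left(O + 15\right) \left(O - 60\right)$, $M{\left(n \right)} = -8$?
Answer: $- \frac{2933}{3} \approx -977.67$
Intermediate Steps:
$o{\left(O \right)} = - \frac{\left(-60 + O\right) \left(15 + O\right)}{6}$ ($o{\left(O \right)} = - \frac{\left(O + 15\right) \left(O - 60\right)}{6} = - \frac{\left(15 + O\right) \left(-60 + O\right)}{6} = - \frac{\left(-60 + O\right) \left(15 + O\right)}{6}$)
$\left(820 - 1877\right) + o{\left(M{\left(5 \right)} \right)} = \left(820 - 1877\right) + \left(150 - \frac{\left(-8\right)^{2}}{6} + \frac{15}{2} \left(-8\right)\right) = -1057 - - \frac{238}{3} = -1057 + \frac{238}{3} = - \frac{2933}{3}$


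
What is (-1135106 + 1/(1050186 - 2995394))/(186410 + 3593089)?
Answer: -116211435371/386942720568 ≈ -0.30033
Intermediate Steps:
(-1135106 + 1/(1050186 - 2995394))/(186410 + 3593089) = (-1135106 + 1/(-1945208))/3779499 = (-1135106 - 1/1945208)*(1/3779499) = -2208017272049/1945208*1/3779499 = -116211435371/386942720568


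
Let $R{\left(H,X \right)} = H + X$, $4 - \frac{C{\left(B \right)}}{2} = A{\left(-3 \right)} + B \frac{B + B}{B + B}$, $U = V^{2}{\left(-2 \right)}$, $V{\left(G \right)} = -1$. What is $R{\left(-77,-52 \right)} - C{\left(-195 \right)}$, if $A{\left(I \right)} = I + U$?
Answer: $-531$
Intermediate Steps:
$U = 1$ ($U = \left(-1\right)^{2} = 1$)
$A{\left(I \right)} = 1 + I$ ($A{\left(I \right)} = I + 1 = 1 + I$)
$C{\left(B \right)} = 12 - 2 B$ ($C{\left(B \right)} = 8 - 2 \left(\left(1 - 3\right) + B \frac{B + B}{B + B}\right) = 8 - 2 \left(-2 + B \frac{2 B}{2 B}\right) = 8 - 2 \left(-2 + B 2 B \frac{1}{2 B}\right) = 8 - 2 \left(-2 + B 1\right) = 8 - 2 \left(-2 + B\right) = 8 - \left(-4 + 2 B\right) = 12 - 2 B$)
$R{\left(-77,-52 \right)} - C{\left(-195 \right)} = \left(-77 - 52\right) - \left(12 - -390\right) = -129 - \left(12 + 390\right) = -129 - 402 = -531$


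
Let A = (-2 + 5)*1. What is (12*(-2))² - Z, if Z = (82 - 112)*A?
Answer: 666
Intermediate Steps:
A = 3 (A = 3*1 = 3)
Z = -90 (Z = (82 - 112)*3 = -30*3 = -90)
(12*(-2))² - Z = (12*(-2))² - 1*(-90) = (-24)² + 90 = 576 + 90 = 666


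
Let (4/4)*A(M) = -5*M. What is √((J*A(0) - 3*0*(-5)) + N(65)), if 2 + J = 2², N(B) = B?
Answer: √65 ≈ 8.0623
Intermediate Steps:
J = 2 (J = -2 + 2² = -2 + 4 = 2)
A(M) = -5*M
√((J*A(0) - 3*0*(-5)) + N(65)) = √((2*(-5*0) - 3*0*(-5)) + 65) = √((2*0 + 0*(-5)) + 65) = √((0 + 0) + 65) = √(0 + 65) = √65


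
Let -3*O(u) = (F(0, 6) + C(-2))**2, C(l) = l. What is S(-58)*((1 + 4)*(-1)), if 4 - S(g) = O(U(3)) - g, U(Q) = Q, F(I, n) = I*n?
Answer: 790/3 ≈ 263.33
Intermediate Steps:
O(u) = -4/3 (O(u) = -(0*6 - 2)**2/3 = -(0 - 2)**2/3 = -1/3*(-2)**2 = -1/3*4 = -4/3)
S(g) = 16/3 + g (S(g) = 4 - (-4/3 - g) = 4 + (4/3 + g) = 16/3 + g)
S(-58)*((1 + 4)*(-1)) = (16/3 - 58)*((1 + 4)*(-1)) = -790*(-1)/3 = -158/3*(-5) = 790/3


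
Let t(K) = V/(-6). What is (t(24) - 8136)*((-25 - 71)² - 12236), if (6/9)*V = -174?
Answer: 24439350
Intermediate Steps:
V = -261 (V = (3/2)*(-174) = -261)
t(K) = 87/2 (t(K) = -261/(-6) = -261*(-⅙) = 87/2)
(t(24) - 8136)*((-25 - 71)² - 12236) = (87/2 - 8136)*((-25 - 71)² - 12236) = -16185*((-96)² - 12236)/2 = -16185*(9216 - 12236)/2 = -16185/2*(-3020) = 24439350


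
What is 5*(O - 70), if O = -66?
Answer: -680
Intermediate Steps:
5*(O - 70) = 5*(-66 - 70) = 5*(-136) = -680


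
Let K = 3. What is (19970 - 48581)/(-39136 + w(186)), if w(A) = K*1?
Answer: 28611/39133 ≈ 0.73112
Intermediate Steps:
w(A) = 3 (w(A) = 3*1 = 3)
(19970 - 48581)/(-39136 + w(186)) = (19970 - 48581)/(-39136 + 3) = -28611/(-39133) = -28611*(-1/39133) = 28611/39133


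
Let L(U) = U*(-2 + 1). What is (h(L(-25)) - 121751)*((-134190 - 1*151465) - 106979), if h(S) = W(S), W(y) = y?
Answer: 47793766284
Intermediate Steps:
L(U) = -U (L(U) = U*(-1) = -U)
h(S) = S
(h(L(-25)) - 121751)*((-134190 - 1*151465) - 106979) = (-1*(-25) - 121751)*((-134190 - 1*151465) - 106979) = (25 - 121751)*((-134190 - 151465) - 106979) = -121726*(-285655 - 106979) = -121726*(-392634) = 47793766284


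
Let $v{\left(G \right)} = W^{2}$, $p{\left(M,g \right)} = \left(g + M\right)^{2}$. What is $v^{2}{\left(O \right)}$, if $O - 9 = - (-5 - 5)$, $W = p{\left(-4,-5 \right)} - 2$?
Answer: $38950081$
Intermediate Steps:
$p{\left(M,g \right)} = \left(M + g\right)^{2}$
$W = 79$ ($W = \left(-4 - 5\right)^{2} - 2 = \left(-9\right)^{2} - 2 = 81 - 2 = 79$)
$O = 19$ ($O = 9 - \left(-5 - 5\right) = 9 - -10 = 9 + 10 = 19$)
$v{\left(G \right)} = 6241$ ($v{\left(G \right)} = 79^{2} = 6241$)
$v^{2}{\left(O \right)} = 6241^{2} = 38950081$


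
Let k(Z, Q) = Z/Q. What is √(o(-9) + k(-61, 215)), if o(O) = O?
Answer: 2*I*√107285/215 ≈ 3.0469*I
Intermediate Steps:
√(o(-9) + k(-61, 215)) = √(-9 - 61/215) = √(-1996/215) = 2*I*√107285/215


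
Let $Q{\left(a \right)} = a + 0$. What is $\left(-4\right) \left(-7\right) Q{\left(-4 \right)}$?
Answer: $-112$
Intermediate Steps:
$Q{\left(a \right)} = a$
$\left(-4\right) \left(-7\right) Q{\left(-4 \right)} = \left(-4\right) \left(-7\right) \left(-4\right) = 28 \left(-4\right) = -112$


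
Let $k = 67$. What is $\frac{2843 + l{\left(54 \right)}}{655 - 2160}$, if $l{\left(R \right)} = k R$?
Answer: $- \frac{923}{215} \approx -4.293$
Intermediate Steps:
$l{\left(R \right)} = 67 R$
$\frac{2843 + l{\left(54 \right)}}{655 - 2160} = \frac{2843 + 67 \cdot 54}{655 - 2160} = \frac{2843 + 3618}{-1505} = 6461 \left(- \frac{1}{1505}\right) = - \frac{923}{215}$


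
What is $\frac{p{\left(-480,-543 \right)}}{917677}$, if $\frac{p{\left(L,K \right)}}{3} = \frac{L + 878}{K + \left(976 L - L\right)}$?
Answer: $- \frac{398}{143323711537} \approx -2.7769 \cdot 10^{-9}$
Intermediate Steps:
$p{\left(L,K \right)} = \frac{3 \left(878 + L\right)}{K + 975 L}$ ($p{\left(L,K \right)} = 3 \frac{L + 878}{K + \left(976 L - L\right)} = 3 \frac{878 + L}{K + 975 L} = \frac{3 \left(878 + L\right)}{K + 975 L}$)
$\frac{p{\left(-480,-543 \right)}}{917677} = \frac{3 \frac{1}{-543 + 975 \left(-480\right)} \left(878 - 480\right)}{917677} = 3 \frac{1}{-543 - 468000} \cdot 398 \cdot \frac{1}{917677} = 3 \frac{1}{-468543} \cdot 398 \cdot \frac{1}{917677} = 3 \left(- \frac{1}{468543}\right) 398 \cdot \frac{1}{917677} = \left(- \frac{398}{156181}\right) \frac{1}{917677} = - \frac{398}{143323711537}$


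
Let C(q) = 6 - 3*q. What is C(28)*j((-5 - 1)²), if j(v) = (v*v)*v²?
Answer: -131010048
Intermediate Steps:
j(v) = v⁴ (j(v) = v²*v² = v⁴)
C(28)*j((-5 - 1)²) = (6 - 3*28)*((-5 - 1)²)⁴ = (6 - 84)*((-6)²)⁴ = -78*36⁴ = -78*1679616 = -131010048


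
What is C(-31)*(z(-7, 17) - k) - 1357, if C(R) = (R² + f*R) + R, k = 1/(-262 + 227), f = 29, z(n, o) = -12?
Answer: -60484/35 ≈ -1728.1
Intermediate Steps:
k = -1/35 (k = 1/(-35) = -1/35 ≈ -0.028571)
C(R) = R² + 30*R (C(R) = (R² + 29*R) + R = R² + 30*R)
C(-31)*(z(-7, 17) - k) - 1357 = (-31*(30 - 31))*(-12 - 1*(-1/35)) - 1357 = (-31*(-1))*(-12 + 1/35) - 1357 = 31*(-419/35) - 1357 = -12989/35 - 1357 = -60484/35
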